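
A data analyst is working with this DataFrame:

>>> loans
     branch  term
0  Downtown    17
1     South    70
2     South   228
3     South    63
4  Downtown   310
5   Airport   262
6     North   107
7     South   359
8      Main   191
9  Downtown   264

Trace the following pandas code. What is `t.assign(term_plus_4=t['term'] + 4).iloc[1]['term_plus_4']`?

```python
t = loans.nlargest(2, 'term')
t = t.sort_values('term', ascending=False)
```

take 2 rows with largest term:
     branch  term
7     South   359
4  Downtown   310
sort by term descending:
     branch  term
7     South   359
4  Downtown   310
add column term_plus_4 = t['term'] + 4:
     branch  term  term_plus_4
7     South   359          363
4  Downtown   310          314

314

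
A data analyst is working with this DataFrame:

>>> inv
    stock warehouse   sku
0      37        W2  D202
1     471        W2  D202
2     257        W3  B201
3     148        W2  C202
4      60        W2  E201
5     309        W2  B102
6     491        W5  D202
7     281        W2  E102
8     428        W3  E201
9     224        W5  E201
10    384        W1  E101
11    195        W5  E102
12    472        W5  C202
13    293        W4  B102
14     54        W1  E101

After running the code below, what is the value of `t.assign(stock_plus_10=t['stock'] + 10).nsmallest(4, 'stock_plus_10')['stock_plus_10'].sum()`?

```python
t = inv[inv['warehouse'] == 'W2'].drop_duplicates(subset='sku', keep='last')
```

filter rows where warehouse == 'W2':
   stock warehouse   sku
0     37        W2  D202
1    471        W2  D202
3    148        W2  C202
4     60        W2  E201
5    309        W2  B102
7    281        W2  E102
drop duplicate sku (keep=last):
   stock warehouse   sku
1    471        W2  D202
3    148        W2  C202
4     60        W2  E201
5    309        W2  B102
7    281        W2  E102
add column stock_plus_10 = t['stock'] + 10:
   stock warehouse   sku  stock_plus_10
1    471        W2  D202            481
3    148        W2  C202            158
4     60        W2  E201             70
5    309        W2  B102            319
7    281        W2  E102            291
take 4 rows with smallest stock_plus_10:
   stock warehouse   sku  stock_plus_10
4     60        W2  E201             70
3    148        W2  C202            158
7    281        W2  E102            291
5    309        W2  B102            319

838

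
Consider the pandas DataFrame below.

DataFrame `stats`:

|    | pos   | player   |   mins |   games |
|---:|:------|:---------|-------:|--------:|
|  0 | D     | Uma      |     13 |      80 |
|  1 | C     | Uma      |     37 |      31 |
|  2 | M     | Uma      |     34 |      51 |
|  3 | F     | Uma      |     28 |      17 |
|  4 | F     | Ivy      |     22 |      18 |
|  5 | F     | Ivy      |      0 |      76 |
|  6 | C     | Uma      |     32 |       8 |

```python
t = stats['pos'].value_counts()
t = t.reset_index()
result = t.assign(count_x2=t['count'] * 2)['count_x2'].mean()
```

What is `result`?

value_counts of pos:
pos
F    3
C    2
D    1
M    1
Name: count, dtype: int64
reset_index():
  pos  count
0   F      3
1   C      2
2   D      1
3   M      1
add column count_x2 = t['count'] * 2:
  pos  count  count_x2
0   F      3         6
1   C      2         4
2   D      1         2
3   M      1         2

3.5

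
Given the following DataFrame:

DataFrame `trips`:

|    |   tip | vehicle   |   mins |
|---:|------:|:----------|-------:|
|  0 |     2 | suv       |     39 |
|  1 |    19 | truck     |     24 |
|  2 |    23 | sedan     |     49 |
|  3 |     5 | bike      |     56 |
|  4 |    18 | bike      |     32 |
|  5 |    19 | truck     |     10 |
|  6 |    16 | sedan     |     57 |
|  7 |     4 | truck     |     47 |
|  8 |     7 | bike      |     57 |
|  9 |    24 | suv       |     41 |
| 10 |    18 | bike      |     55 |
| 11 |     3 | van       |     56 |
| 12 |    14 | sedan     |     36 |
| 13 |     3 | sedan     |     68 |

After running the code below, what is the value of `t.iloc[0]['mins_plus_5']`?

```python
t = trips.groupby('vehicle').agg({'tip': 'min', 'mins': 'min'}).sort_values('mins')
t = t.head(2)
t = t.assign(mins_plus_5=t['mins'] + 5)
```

group by vehicle: min(tip), min(mins):
         tip  mins
vehicle           
bike       5    32
sedan      3    36
suv        2    39
truck      4    10
van        3    56
sort by mins:
         tip  mins
vehicle           
truck      4    10
bike       5    32
sedan      3    36
suv        2    39
van        3    56
take first 2 rows:
         tip  mins
vehicle           
truck      4    10
bike       5    32
add column mins_plus_5 = t['mins'] + 5:
         tip  mins  mins_plus_5
vehicle                        
truck      4    10           15
bike       5    32           37

15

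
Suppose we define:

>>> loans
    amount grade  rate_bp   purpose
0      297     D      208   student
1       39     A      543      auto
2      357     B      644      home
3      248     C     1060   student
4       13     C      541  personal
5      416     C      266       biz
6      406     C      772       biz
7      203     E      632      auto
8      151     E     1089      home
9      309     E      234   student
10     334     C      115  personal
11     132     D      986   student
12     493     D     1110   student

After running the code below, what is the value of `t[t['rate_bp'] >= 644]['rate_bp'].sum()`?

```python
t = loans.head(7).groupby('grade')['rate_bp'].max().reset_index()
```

take first 7 rows:
   amount grade  rate_bp   purpose
0     297     D      208   student
1      39     A      543      auto
2     357     B      644      home
3     248     C     1060   student
4      13     C      541  personal
5     416     C      266       biz
6     406     C      772       biz
group by grade, max of rate_bp:
grade
A     543
B     644
C    1060
D     208
Name: rate_bp, dtype: int64
reset_index():
  grade  rate_bp
0     A      543
1     B      644
2     C     1060
3     D      208
filter rows where rate_bp >= 644:
  grade  rate_bp
1     B      644
2     C     1060
Hence 1704.

1704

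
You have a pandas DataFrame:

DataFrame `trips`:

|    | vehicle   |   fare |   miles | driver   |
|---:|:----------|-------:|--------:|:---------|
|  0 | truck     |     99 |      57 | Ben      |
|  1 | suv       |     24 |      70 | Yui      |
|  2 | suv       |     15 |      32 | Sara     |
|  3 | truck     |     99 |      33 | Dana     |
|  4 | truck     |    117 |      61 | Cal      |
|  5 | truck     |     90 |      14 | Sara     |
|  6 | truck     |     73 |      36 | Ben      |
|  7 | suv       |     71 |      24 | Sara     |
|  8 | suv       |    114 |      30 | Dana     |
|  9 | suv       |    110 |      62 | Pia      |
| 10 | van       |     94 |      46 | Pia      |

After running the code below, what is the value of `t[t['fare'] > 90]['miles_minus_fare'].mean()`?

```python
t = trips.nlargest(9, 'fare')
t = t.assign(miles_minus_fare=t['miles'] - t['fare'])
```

take 9 rows with largest fare:
   vehicle  fare  miles driver
4    truck   117     61    Cal
8      suv   114     30   Dana
9      suv   110     62    Pia
0    truck    99     57    Ben
3    truck    99     33   Dana
10     van    94     46    Pia
5    truck    90     14   Sara
6    truck    73     36    Ben
7      suv    71     24   Sara
add column miles_minus_fare = t['miles'] - t['fare']:
   vehicle  fare  miles driver  miles_minus_fare
4    truck   117     61    Cal               -56
8      suv   114     30   Dana               -84
9      suv   110     62    Pia               -48
0    truck    99     57    Ben               -42
3    truck    99     33   Dana               -66
10     van    94     46    Pia               -48
5    truck    90     14   Sara               -76
6    truck    73     36    Ben               -37
7      suv    71     24   Sara               -47
filter rows where fare > 90:
   vehicle  fare  miles driver  miles_minus_fare
4    truck   117     61    Cal               -56
8      suv   114     30   Dana               -84
9      suv   110     62    Pia               -48
0    truck    99     57    Ben               -42
3    truck    99     33   Dana               -66
10     van    94     46    Pia               -48

-57.3333333333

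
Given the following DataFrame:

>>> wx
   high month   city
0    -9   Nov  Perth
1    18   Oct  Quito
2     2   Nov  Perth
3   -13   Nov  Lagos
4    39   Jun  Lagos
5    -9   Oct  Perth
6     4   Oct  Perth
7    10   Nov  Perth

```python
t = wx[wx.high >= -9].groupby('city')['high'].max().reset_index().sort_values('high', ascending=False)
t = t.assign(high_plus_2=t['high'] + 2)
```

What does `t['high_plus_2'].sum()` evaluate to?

filter rows where high >= -9:
   high month   city
0    -9   Nov  Perth
1    18   Oct  Quito
2     2   Nov  Perth
4    39   Jun  Lagos
5    -9   Oct  Perth
6     4   Oct  Perth
7    10   Nov  Perth
group by city, max of high:
city
Lagos    39
Perth    10
Quito    18
Name: high, dtype: int64
reset_index():
    city  high
0  Lagos    39
1  Perth    10
2  Quito    18
sort by high descending:
    city  high
0  Lagos    39
2  Quito    18
1  Perth    10
add column high_plus_2 = t['high'] + 2:
    city  high  high_plus_2
0  Lagos    39           41
2  Quito    18           20
1  Perth    10           12

73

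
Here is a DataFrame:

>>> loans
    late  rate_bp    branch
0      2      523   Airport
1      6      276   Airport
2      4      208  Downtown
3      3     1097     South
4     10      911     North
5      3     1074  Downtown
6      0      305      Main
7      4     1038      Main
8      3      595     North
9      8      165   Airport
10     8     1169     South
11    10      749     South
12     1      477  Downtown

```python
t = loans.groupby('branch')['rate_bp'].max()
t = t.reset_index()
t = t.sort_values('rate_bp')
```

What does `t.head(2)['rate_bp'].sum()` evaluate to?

1434

group by branch, max of rate_bp:
branch
Airport      523
Downtown    1074
Main        1038
North        911
South       1169
Name: rate_bp, dtype: int64
reset_index():
     branch  rate_bp
0   Airport      523
1  Downtown     1074
2      Main     1038
3     North      911
4     South     1169
sort by rate_bp:
     branch  rate_bp
0   Airport      523
3     North      911
2      Main     1038
1  Downtown     1074
4     South     1169
take first 2 rows:
    branch  rate_bp
0  Airport      523
3    North      911
The sum of column 'rate_bp' is 1434.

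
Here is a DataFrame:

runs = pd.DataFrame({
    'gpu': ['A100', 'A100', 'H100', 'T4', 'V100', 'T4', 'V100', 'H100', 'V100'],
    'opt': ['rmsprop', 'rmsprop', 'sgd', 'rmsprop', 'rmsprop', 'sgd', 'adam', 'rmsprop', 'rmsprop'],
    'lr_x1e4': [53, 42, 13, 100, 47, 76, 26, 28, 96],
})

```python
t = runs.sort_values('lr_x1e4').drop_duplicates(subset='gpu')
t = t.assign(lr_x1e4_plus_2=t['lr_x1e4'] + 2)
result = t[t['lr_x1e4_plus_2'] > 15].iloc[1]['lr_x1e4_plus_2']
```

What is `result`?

44

sort by lr_x1e4:
    gpu      opt  lr_x1e4
2  H100      sgd       13
6  V100     adam       26
7  H100  rmsprop       28
1  A100  rmsprop       42
4  V100  rmsprop       47
0  A100  rmsprop       53
5    T4      sgd       76
8  V100  rmsprop       96
3    T4  rmsprop      100
drop duplicate gpu (keep=first):
    gpu      opt  lr_x1e4
2  H100      sgd       13
6  V100     adam       26
1  A100  rmsprop       42
5    T4      sgd       76
add column lr_x1e4_plus_2 = t['lr_x1e4'] + 2:
    gpu      opt  lr_x1e4  lr_x1e4_plus_2
2  H100      sgd       13              15
6  V100     adam       26              28
1  A100  rmsprop       42              44
5    T4      sgd       76              78
filter rows where lr_x1e4_plus_2 > 15:
    gpu      opt  lr_x1e4  lr_x1e4_plus_2
6  V100     adam       26              28
1  A100  rmsprop       42              44
5    T4      sgd       76              78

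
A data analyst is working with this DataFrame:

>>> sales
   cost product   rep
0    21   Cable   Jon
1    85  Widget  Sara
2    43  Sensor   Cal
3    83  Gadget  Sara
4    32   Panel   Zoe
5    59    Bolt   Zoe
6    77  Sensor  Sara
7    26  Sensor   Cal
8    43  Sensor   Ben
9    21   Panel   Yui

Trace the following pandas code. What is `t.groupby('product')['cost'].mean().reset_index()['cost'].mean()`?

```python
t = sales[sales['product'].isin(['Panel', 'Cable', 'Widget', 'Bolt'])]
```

47.875

filter rows where product in ['Panel', 'Cable', 'Widget', 'Bolt']:
   cost product   rep
0    21   Cable   Jon
1    85  Widget  Sara
4    32   Panel   Zoe
5    59    Bolt   Zoe
9    21   Panel   Yui
group by product, mean of cost:
product
Bolt      59.0
Cable     21.0
Panel     26.5
Widget    85.0
Name: cost, dtype: float64
reset_index():
  product  cost
0    Bolt  59.0
1   Cable  21.0
2   Panel  26.5
3  Widget  85.0
Hence 47.875.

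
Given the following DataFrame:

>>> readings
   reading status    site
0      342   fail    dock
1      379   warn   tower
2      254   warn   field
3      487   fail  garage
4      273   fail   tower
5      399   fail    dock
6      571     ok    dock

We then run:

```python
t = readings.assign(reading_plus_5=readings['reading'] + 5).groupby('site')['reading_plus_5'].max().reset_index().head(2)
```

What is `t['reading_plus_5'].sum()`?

835

add column reading_plus_5 = readings['reading'] + 5:
   reading status    site  reading_plus_5
0      342   fail    dock             347
1      379   warn   tower             384
2      254   warn   field             259
3      487   fail  garage             492
4      273   fail   tower             278
5      399   fail    dock             404
6      571     ok    dock             576
group by site, max of reading_plus_5:
site
dock      576
field     259
garage    492
tower     384
Name: reading_plus_5, dtype: int64
reset_index():
     site  reading_plus_5
0    dock             576
1   field             259
2  garage             492
3   tower             384
take first 2 rows:
    site  reading_plus_5
0   dock             576
1  field             259
Finally, sum of column 'reading_plus_5' = 835.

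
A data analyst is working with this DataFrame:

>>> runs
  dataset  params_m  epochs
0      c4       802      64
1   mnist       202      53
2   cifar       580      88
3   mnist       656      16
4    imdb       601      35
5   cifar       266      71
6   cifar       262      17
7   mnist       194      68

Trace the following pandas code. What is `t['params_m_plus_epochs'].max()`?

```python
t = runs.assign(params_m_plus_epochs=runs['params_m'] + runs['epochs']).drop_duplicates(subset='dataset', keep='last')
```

add column params_m_plus_epochs = runs['params_m'] + runs['epochs']:
  dataset  params_m  epochs  params_m_plus_epochs
0      c4       802      64                   866
1   mnist       202      53                   255
2   cifar       580      88                   668
3   mnist       656      16                   672
4    imdb       601      35                   636
5   cifar       266      71                   337
6   cifar       262      17                   279
7   mnist       194      68                   262
drop duplicate dataset (keep=last):
  dataset  params_m  epochs  params_m_plus_epochs
0      c4       802      64                   866
4    imdb       601      35                   636
6   cifar       262      17                   279
7   mnist       194      68                   262
The max of column 'params_m_plus_epochs' is 866.

866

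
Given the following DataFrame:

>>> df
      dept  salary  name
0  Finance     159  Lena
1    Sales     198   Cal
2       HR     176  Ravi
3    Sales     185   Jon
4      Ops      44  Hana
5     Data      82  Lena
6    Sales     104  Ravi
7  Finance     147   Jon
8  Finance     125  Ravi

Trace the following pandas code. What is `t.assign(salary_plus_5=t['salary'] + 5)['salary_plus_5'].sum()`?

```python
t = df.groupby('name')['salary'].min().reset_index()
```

600

group by name, min of salary:
name
Cal     198
Hana     44
Jon     147
Lena     82
Ravi    104
Name: salary, dtype: int64
reset_index():
   name  salary
0   Cal     198
1  Hana      44
2   Jon     147
3  Lena      82
4  Ravi     104
add column salary_plus_5 = t['salary'] + 5:
   name  salary  salary_plus_5
0   Cal     198            203
1  Hana      44             49
2   Jon     147            152
3  Lena      82             87
4  Ravi     104            109
Finally, sum of column 'salary_plus_5' = 600.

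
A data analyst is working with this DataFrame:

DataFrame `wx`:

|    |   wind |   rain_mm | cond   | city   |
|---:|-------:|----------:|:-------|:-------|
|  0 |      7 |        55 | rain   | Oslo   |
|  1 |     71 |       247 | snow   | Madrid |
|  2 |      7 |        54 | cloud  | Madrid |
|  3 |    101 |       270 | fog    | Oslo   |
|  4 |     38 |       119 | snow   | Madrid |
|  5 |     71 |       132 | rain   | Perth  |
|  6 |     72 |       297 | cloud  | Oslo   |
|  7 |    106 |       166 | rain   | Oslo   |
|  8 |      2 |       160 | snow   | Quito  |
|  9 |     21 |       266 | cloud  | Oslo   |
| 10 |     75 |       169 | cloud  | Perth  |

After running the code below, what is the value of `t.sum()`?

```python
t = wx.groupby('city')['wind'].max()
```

254

group by city, max of wind:
city
Madrid     71
Oslo      106
Perth      75
Quito       2
Name: wind, dtype: int64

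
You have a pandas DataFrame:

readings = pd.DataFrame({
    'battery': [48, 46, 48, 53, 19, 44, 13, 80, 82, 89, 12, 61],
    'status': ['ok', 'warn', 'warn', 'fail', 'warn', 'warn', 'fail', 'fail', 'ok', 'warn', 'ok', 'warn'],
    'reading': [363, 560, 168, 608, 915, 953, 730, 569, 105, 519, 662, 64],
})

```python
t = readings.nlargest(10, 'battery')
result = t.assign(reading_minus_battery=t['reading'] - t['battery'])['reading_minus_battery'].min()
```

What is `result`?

3

take 10 rows with largest battery:
    battery status  reading
9        89   warn      519
8        82     ok      105
7        80   fail      569
11       61   warn       64
3        53   fail      608
0        48     ok      363
2        48   warn      168
1        46   warn      560
5        44   warn      953
4        19   warn      915
add column reading_minus_battery = t['reading'] - t['battery']:
    battery status  reading  reading_minus_battery
9        89   warn      519                    430
8        82     ok      105                     23
7        80   fail      569                    489
11       61   warn       64                      3
3        53   fail      608                    555
0        48     ok      363                    315
2        48   warn      168                    120
1        46   warn      560                    514
5        44   warn      953                    909
4        19   warn      915                    896
Finally, min of column 'reading_minus_battery' = 3.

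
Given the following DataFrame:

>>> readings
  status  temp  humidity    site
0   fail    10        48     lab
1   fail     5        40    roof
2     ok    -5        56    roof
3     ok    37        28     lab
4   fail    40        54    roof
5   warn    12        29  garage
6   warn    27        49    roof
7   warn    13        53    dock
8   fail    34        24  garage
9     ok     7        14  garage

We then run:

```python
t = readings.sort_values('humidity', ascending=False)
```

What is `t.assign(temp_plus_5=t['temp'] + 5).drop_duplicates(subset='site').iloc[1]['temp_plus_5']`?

sort by humidity descending:
  status  temp  humidity    site
2     ok    -5        56    roof
4   fail    40        54    roof
7   warn    13        53    dock
6   warn    27        49    roof
0   fail    10        48     lab
1   fail     5        40    roof
5   warn    12        29  garage
3     ok    37        28     lab
8   fail    34        24  garage
9     ok     7        14  garage
add column temp_plus_5 = t['temp'] + 5:
  status  temp  humidity    site  temp_plus_5
2     ok    -5        56    roof            0
4   fail    40        54    roof           45
7   warn    13        53    dock           18
6   warn    27        49    roof           32
0   fail    10        48     lab           15
1   fail     5        40    roof           10
5   warn    12        29  garage           17
3     ok    37        28     lab           42
8   fail    34        24  garage           39
9     ok     7        14  garage           12
drop duplicate site (keep=first):
  status  temp  humidity    site  temp_plus_5
2     ok    -5        56    roof            0
7   warn    13        53    dock           18
0   fail    10        48     lab           15
5   warn    12        29  garage           17

18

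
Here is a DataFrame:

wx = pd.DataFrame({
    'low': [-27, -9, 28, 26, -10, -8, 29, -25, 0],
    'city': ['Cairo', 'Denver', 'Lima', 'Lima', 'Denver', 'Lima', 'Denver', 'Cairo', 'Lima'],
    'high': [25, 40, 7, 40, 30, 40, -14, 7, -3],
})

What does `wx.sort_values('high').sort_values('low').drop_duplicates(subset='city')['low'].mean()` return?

sort by high:
   low    city  high
6   29  Denver   -14
8    0    Lima    -3
2   28    Lima     7
7  -25   Cairo     7
0  -27   Cairo    25
4  -10  Denver    30
1   -9  Denver    40
3   26    Lima    40
5   -8    Lima    40
sort by low:
   low    city  high
0  -27   Cairo    25
7  -25   Cairo     7
4  -10  Denver    30
1   -9  Denver    40
5   -8    Lima    40
8    0    Lima    -3
3   26    Lima    40
2   28    Lima     7
6   29  Denver   -14
drop duplicate city (keep=first):
   low    city  high
0  -27   Cairo    25
4  -10  Denver    30
5   -8    Lima    40
Taking the mean of column 'low' gives -15.0.

-15.0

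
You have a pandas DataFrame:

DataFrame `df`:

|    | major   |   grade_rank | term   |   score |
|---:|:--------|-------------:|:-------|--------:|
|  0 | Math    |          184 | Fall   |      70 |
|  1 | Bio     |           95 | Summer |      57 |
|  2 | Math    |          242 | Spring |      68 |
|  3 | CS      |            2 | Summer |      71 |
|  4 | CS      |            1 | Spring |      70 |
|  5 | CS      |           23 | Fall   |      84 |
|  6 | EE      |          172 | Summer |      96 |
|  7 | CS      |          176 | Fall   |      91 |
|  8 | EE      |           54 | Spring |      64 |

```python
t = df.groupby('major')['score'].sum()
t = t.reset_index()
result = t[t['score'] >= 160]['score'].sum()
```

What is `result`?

group by major, sum of score:
major
Bio      57
CS      316
EE      160
Math    138
Name: score, dtype: int64
reset_index():
  major  score
0   Bio     57
1    CS    316
2    EE    160
3  Math    138
filter rows where score >= 160:
  major  score
1    CS    316
2    EE    160
The sum of column 'score' is 476.

476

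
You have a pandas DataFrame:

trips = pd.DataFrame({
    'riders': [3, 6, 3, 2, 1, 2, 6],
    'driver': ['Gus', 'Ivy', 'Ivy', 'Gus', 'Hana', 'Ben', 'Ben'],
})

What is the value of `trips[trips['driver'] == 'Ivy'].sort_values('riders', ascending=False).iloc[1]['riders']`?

filter rows where driver == 'Ivy':
   riders driver
1       6    Ivy
2       3    Ivy
sort by riders descending:
   riders driver
1       6    Ivy
2       3    Ivy
Then the value at position 1, column 'riders': 3

3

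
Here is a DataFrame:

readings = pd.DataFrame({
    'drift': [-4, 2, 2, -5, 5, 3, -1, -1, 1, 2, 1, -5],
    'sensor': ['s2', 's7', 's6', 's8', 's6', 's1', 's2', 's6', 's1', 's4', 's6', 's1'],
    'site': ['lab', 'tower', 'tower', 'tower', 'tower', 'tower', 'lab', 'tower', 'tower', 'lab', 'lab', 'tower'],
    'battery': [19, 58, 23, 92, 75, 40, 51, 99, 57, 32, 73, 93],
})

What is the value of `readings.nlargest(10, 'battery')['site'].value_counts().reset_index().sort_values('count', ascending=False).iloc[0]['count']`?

7

take 10 rows with largest battery:
    drift sensor   site  battery
7      -1     s6  tower       99
11     -5     s1  tower       93
3      -5     s8  tower       92
4       5     s6  tower       75
10      1     s6    lab       73
1       2     s7  tower       58
8       1     s1  tower       57
6      -1     s2    lab       51
5       3     s1  tower       40
9       2     s4    lab       32
value_counts of site:
site
tower    7
lab      3
Name: count, dtype: int64
reset_index():
    site  count
0  tower      7
1    lab      3
sort by count descending:
    site  count
0  tower      7
1    lab      3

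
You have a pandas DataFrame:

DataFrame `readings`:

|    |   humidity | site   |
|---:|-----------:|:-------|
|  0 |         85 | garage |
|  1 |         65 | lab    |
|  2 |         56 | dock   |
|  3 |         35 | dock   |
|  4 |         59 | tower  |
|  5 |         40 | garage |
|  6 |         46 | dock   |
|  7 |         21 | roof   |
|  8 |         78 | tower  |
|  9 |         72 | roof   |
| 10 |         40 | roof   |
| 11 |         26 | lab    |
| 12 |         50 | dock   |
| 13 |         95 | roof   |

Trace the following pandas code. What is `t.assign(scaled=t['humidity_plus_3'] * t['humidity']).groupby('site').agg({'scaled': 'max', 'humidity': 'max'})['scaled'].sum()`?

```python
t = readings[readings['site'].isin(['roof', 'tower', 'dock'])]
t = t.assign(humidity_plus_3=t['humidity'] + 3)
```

filter rows where site in ['roof', 'tower', 'dock']:
    humidity   site
2         56   dock
3         35   dock
4         59  tower
6         46   dock
7         21   roof
8         78  tower
9         72   roof
10        40   roof
12        50   dock
13        95   roof
add column humidity_plus_3 = t['humidity'] + 3:
    humidity   site  humidity_plus_3
2         56   dock               59
3         35   dock               38
4         59  tower               62
6         46   dock               49
7         21   roof               24
8         78  tower               81
9         72   roof               75
10        40   roof               43
12        50   dock               53
13        95   roof               98
add column scaled = t['humidity_plus_3'] * t['humidity']:
    humidity   site  humidity_plus_3  scaled
2         56   dock               59    3304
3         35   dock               38    1330
4         59  tower               62    3658
6         46   dock               49    2254
7         21   roof               24     504
8         78  tower               81    6318
9         72   roof               75    5400
10        40   roof               43    1720
12        50   dock               53    2650
13        95   roof               98    9310
group by site: max(scaled), max(humidity):
       scaled  humidity
site                   
dock     3304        56
roof     9310        95
tower    6318        78

18932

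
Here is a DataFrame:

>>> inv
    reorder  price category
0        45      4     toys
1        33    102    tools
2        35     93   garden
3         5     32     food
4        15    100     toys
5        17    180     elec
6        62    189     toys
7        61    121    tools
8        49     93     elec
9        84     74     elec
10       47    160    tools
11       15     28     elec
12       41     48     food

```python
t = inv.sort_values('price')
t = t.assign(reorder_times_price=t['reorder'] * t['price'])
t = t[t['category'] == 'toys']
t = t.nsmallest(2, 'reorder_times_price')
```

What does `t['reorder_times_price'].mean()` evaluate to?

sort by price:
    reorder  price category
0        45      4     toys
11       15     28     elec
3         5     32     food
12       41     48     food
9        84     74     elec
2        35     93   garden
8        49     93     elec
4        15    100     toys
1        33    102    tools
7        61    121    tools
10       47    160    tools
5        17    180     elec
6        62    189     toys
add column reorder_times_price = t['reorder'] * t['price']:
    reorder  price category  reorder_times_price
0        45      4     toys                  180
11       15     28     elec                  420
3         5     32     food                  160
12       41     48     food                 1968
9        84     74     elec                 6216
2        35     93   garden                 3255
8        49     93     elec                 4557
4        15    100     toys                 1500
1        33    102    tools                 3366
7        61    121    tools                 7381
10       47    160    tools                 7520
5        17    180     elec                 3060
6        62    189     toys                11718
filter rows where category == 'toys':
   reorder  price category  reorder_times_price
0       45      4     toys                  180
4       15    100     toys                 1500
6       62    189     toys                11718
take 2 rows with smallest reorder_times_price:
   reorder  price category  reorder_times_price
0       45      4     toys                  180
4       15    100     toys                 1500
Taking the mean of column 'reorder_times_price' gives 840.0.

840.0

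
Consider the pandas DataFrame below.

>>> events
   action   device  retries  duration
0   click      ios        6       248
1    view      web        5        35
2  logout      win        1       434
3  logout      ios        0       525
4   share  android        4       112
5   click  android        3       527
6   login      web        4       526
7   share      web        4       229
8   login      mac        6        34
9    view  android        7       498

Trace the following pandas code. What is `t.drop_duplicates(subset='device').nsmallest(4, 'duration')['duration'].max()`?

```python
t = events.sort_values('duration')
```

248

sort by duration:
   action   device  retries  duration
8   login      mac        6        34
1    view      web        5        35
4   share  android        4       112
7   share      web        4       229
0   click      ios        6       248
2  logout      win        1       434
9    view  android        7       498
3  logout      ios        0       525
6   login      web        4       526
5   click  android        3       527
drop duplicate device (keep=first):
   action   device  retries  duration
8   login      mac        6        34
1    view      web        5        35
4   share  android        4       112
0   click      ios        6       248
2  logout      win        1       434
take 4 rows with smallest duration:
  action   device  retries  duration
8  login      mac        6        34
1   view      web        5        35
4  share  android        4       112
0  click      ios        6       248
Hence 248.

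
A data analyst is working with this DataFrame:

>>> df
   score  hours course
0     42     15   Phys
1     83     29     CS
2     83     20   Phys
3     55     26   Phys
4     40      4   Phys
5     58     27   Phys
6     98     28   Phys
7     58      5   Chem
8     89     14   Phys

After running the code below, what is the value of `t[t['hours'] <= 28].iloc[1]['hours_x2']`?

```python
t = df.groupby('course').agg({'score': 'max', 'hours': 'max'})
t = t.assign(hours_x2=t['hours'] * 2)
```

group by course: max(score), max(hours):
        score  hours
course              
CS         83     29
Chem       58      5
Phys       98     28
add column hours_x2 = t['hours'] * 2:
        score  hours  hours_x2
course                        
CS         83     29        58
Chem       58      5        10
Phys       98     28        56
filter rows where hours <= 28:
        score  hours  hours_x2
course                        
Chem       58      5        10
Phys       98     28        56
The value at position 1, column 'hours_x2' is 56.

56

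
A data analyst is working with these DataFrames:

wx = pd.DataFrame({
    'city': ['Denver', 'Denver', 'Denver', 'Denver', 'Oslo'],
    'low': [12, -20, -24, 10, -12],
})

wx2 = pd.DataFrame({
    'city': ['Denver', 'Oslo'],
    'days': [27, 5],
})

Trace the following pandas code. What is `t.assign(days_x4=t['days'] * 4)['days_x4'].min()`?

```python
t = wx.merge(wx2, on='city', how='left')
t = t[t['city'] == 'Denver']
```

108

merge on 'city' (how='left') → 5 rows:
     city  low  days
0  Denver   12    27
1  Denver  -20    27
2  Denver  -24    27
3  Denver   10    27
4    Oslo  -12     5
filter rows where city == 'Denver':
     city  low  days
0  Denver   12    27
1  Denver  -20    27
2  Denver  -24    27
3  Denver   10    27
add column days_x4 = t['days'] * 4:
     city  low  days  days_x4
0  Denver   12    27      108
1  Denver  -20    27      108
2  Denver  -24    27      108
3  Denver   10    27      108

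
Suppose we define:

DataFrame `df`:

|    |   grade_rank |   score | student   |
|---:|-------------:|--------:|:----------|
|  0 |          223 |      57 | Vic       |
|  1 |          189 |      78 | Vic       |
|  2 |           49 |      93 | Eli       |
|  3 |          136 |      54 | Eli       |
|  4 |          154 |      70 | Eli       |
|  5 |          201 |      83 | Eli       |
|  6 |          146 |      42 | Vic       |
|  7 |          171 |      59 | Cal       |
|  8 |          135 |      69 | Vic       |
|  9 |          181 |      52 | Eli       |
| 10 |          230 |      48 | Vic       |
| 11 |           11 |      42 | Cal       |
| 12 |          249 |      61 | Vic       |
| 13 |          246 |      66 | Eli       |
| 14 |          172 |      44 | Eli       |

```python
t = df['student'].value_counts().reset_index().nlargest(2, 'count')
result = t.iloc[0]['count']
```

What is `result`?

7

value_counts of student:
student
Eli    7
Vic    6
Cal    2
Name: count, dtype: int64
reset_index():
  student  count
0     Eli      7
1     Vic      6
2     Cal      2
take 2 rows with largest count:
  student  count
0     Eli      7
1     Vic      6
value at position 0, column 'count' → 7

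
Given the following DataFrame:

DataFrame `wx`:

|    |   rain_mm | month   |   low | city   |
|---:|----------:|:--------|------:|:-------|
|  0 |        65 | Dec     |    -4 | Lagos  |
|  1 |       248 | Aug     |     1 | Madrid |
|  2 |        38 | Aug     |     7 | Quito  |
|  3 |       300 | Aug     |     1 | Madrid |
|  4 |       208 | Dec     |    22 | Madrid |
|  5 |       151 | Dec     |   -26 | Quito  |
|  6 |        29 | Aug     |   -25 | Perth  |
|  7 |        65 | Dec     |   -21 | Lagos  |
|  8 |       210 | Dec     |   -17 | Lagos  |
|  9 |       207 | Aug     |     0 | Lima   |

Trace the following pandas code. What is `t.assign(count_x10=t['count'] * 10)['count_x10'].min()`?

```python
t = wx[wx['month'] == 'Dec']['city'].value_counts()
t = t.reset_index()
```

filter rows where month == 'Dec':
   rain_mm month  low    city
0       65   Dec   -4   Lagos
4      208   Dec   22  Madrid
5      151   Dec  -26   Quito
7       65   Dec  -21   Lagos
8      210   Dec  -17   Lagos
value_counts of city:
city
Lagos     3
Madrid    1
Quito     1
Name: count, dtype: int64
reset_index():
     city  count
0   Lagos      3
1  Madrid      1
2   Quito      1
add column count_x10 = t['count'] * 10:
     city  count  count_x10
0   Lagos      3         30
1  Madrid      1         10
2   Quito      1         10
The min of column 'count_x10' is 10.

10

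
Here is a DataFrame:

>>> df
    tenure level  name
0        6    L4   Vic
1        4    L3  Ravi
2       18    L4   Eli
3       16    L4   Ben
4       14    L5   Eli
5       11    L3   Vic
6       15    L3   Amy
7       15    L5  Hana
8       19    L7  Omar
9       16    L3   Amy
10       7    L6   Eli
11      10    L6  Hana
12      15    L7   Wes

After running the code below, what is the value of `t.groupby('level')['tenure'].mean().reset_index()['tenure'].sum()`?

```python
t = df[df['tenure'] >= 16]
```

filter rows where tenure >= 16:
   tenure level  name
2      18    L4   Eli
3      16    L4   Ben
8      19    L7  Omar
9      16    L3   Amy
group by level, mean of tenure:
level
L3    16.0
L4    17.0
L7    19.0
Name: tenure, dtype: float64
reset_index():
  level  tenure
0    L3    16.0
1    L4    17.0
2    L7    19.0

52.0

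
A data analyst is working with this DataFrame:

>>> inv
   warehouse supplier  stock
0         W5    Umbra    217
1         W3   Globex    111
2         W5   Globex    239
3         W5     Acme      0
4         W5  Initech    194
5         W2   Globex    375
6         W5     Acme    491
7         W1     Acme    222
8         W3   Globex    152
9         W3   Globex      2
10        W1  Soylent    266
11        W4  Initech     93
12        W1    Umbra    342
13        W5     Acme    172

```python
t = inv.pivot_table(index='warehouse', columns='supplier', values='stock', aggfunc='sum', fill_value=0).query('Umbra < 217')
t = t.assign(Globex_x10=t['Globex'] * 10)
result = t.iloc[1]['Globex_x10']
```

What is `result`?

2650

pivot: rows=warehouse, cols=supplier, sum(stock):
supplier   Acme  Globex  Initech  Soylent  Umbra
warehouse                                       
W1          222       0        0      266    342
W2            0     375        0        0      0
W3            0     265        0        0      0
W4            0       0       93        0      0
W5          663     239      194        0    217
filter rows where Umbra < 217:
supplier   Acme  Globex  Initech  Soylent  Umbra
warehouse                                       
W2            0     375        0        0      0
W3            0     265        0        0      0
W4            0       0       93        0      0
add column Globex_x10 = t['Globex'] * 10:
supplier   Acme  Globex  Initech  Soylent  Umbra  Globex_x10
warehouse                                                   
W2            0     375        0        0      0        3750
W3            0     265        0        0      0        2650
W4            0       0       93        0      0           0
Reading off the value at position 1, column 'Globex_x10', we get 2650.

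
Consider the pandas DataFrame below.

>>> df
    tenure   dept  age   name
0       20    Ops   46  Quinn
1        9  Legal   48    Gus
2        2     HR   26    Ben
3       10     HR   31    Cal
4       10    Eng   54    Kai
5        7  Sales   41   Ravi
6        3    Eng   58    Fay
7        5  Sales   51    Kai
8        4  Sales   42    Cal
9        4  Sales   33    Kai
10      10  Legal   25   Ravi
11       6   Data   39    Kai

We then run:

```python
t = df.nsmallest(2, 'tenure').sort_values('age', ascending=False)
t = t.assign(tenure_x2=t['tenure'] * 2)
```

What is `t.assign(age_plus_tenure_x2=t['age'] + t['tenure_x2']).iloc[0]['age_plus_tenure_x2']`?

take 2 rows with smallest tenure:
   tenure dept  age name
2       2   HR   26  Ben
6       3  Eng   58  Fay
sort by age descending:
   tenure dept  age name
6       3  Eng   58  Fay
2       2   HR   26  Ben
add column tenure_x2 = t['tenure'] * 2:
   tenure dept  age name  tenure_x2
6       3  Eng   58  Fay          6
2       2   HR   26  Ben          4
add column age_plus_tenure_x2 = t['age'] + t['tenure_x2']:
   tenure dept  age name  tenure_x2  age_plus_tenure_x2
6       3  Eng   58  Fay          6                  64
2       2   HR   26  Ben          4                  30
value at position 0, column 'age_plus_tenure_x2' → 64

64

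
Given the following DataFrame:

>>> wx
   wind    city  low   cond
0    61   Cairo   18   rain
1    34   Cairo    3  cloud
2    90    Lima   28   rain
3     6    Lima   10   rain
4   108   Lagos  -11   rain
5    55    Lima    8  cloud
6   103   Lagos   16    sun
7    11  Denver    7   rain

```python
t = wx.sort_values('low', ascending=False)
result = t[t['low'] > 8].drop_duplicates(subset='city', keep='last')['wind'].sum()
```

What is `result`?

sort by low descending:
   wind    city  low   cond
2    90    Lima   28   rain
0    61   Cairo   18   rain
6   103   Lagos   16    sun
3     6    Lima   10   rain
5    55    Lima    8  cloud
7    11  Denver    7   rain
1    34   Cairo    3  cloud
4   108   Lagos  -11   rain
filter rows where low > 8:
   wind   city  low  cond
2    90   Lima   28  rain
0    61  Cairo   18  rain
6   103  Lagos   16   sun
3     6   Lima   10  rain
drop duplicate city (keep=last):
   wind   city  low  cond
0    61  Cairo   18  rain
6   103  Lagos   16   sun
3     6   Lima   10  rain
So sum() = 170.

170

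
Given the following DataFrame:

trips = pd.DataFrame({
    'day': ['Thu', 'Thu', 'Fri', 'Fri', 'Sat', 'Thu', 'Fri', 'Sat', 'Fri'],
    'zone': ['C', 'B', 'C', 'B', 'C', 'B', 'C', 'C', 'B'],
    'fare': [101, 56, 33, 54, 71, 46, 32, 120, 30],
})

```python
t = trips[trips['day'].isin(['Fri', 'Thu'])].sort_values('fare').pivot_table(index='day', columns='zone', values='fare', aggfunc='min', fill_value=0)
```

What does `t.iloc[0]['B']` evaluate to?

30

filter rows where day in ['Fri', 'Thu']:
   day zone  fare
0  Thu    C   101
1  Thu    B    56
2  Fri    C    33
3  Fri    B    54
5  Thu    B    46
6  Fri    C    32
8  Fri    B    30
sort by fare:
   day zone  fare
8  Fri    B    30
6  Fri    C    32
2  Fri    C    33
5  Thu    B    46
3  Fri    B    54
1  Thu    B    56
0  Thu    C   101
pivot: rows=day, cols=zone, min(fare):
zone   B    C
day          
Fri   30   32
Thu   46  101
value at position 0, column 'B' → 30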